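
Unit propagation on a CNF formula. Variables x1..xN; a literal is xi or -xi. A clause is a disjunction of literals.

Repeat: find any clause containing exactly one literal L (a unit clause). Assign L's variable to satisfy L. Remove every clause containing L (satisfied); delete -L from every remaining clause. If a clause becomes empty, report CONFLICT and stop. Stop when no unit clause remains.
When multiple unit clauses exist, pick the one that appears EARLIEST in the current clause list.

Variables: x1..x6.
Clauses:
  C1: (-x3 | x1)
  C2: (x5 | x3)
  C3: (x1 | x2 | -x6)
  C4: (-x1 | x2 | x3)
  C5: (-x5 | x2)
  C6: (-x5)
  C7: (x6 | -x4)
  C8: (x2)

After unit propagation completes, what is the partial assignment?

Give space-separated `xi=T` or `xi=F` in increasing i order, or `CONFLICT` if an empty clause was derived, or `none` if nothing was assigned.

Answer: x1=T x2=T x3=T x5=F

Derivation:
unit clause [-5] forces x5=F; simplify:
  drop 5 from [5, 3] -> [3]
  satisfied 2 clause(s); 6 remain; assigned so far: [5]
unit clause [3] forces x3=T; simplify:
  drop -3 from [-3, 1] -> [1]
  satisfied 2 clause(s); 4 remain; assigned so far: [3, 5]
unit clause [1] forces x1=T; simplify:
  satisfied 2 clause(s); 2 remain; assigned so far: [1, 3, 5]
unit clause [2] forces x2=T; simplify:
  satisfied 1 clause(s); 1 remain; assigned so far: [1, 2, 3, 5]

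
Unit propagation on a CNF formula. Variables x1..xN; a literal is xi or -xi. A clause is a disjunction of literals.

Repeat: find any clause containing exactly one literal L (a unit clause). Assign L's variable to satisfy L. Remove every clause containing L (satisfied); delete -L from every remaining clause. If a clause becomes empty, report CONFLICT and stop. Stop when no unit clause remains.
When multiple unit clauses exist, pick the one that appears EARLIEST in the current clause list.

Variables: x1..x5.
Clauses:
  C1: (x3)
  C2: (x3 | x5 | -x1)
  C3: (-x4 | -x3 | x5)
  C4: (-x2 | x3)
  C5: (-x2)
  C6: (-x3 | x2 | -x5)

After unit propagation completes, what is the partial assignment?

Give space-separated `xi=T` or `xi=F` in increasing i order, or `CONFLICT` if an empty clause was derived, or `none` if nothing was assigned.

unit clause [3] forces x3=T; simplify:
  drop -3 from [-4, -3, 5] -> [-4, 5]
  drop -3 from [-3, 2, -5] -> [2, -5]
  satisfied 3 clause(s); 3 remain; assigned so far: [3]
unit clause [-2] forces x2=F; simplify:
  drop 2 from [2, -5] -> [-5]
  satisfied 1 clause(s); 2 remain; assigned so far: [2, 3]
unit clause [-5] forces x5=F; simplify:
  drop 5 from [-4, 5] -> [-4]
  satisfied 1 clause(s); 1 remain; assigned so far: [2, 3, 5]
unit clause [-4] forces x4=F; simplify:
  satisfied 1 clause(s); 0 remain; assigned so far: [2, 3, 4, 5]

Answer: x2=F x3=T x4=F x5=F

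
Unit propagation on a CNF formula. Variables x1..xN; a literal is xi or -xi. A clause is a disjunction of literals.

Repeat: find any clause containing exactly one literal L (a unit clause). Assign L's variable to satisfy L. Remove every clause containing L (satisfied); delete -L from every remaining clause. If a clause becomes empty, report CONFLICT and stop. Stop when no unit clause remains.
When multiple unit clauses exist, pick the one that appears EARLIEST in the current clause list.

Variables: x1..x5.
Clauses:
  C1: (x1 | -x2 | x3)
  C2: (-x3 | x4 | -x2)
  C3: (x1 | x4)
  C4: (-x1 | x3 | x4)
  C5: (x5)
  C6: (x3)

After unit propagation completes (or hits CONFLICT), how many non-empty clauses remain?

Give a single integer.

Answer: 2

Derivation:
unit clause [5] forces x5=T; simplify:
  satisfied 1 clause(s); 5 remain; assigned so far: [5]
unit clause [3] forces x3=T; simplify:
  drop -3 from [-3, 4, -2] -> [4, -2]
  satisfied 3 clause(s); 2 remain; assigned so far: [3, 5]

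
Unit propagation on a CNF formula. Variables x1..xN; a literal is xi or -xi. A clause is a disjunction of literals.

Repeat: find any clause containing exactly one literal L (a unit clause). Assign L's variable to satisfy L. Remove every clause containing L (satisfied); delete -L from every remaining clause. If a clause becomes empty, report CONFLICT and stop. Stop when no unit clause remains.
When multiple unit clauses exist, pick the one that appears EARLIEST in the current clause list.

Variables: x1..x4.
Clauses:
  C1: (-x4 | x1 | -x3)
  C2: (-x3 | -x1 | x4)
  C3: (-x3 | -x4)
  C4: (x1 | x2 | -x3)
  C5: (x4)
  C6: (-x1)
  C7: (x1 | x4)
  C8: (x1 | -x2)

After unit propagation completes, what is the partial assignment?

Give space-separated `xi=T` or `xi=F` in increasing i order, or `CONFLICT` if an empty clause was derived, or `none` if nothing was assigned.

unit clause [4] forces x4=T; simplify:
  drop -4 from [-4, 1, -3] -> [1, -3]
  drop -4 from [-3, -4] -> [-3]
  satisfied 3 clause(s); 5 remain; assigned so far: [4]
unit clause [-3] forces x3=F; simplify:
  satisfied 3 clause(s); 2 remain; assigned so far: [3, 4]
unit clause [-1] forces x1=F; simplify:
  drop 1 from [1, -2] -> [-2]
  satisfied 1 clause(s); 1 remain; assigned so far: [1, 3, 4]
unit clause [-2] forces x2=F; simplify:
  satisfied 1 clause(s); 0 remain; assigned so far: [1, 2, 3, 4]

Answer: x1=F x2=F x3=F x4=T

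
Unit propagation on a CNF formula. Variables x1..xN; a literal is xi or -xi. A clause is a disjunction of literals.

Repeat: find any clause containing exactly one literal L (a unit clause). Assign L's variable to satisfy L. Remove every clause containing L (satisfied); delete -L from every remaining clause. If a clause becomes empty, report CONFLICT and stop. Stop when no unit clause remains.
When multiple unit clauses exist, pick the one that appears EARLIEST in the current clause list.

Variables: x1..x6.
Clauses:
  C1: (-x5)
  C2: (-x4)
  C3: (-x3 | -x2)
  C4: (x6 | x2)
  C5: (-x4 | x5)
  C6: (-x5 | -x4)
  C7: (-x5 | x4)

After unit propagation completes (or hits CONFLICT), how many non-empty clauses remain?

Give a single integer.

Answer: 2

Derivation:
unit clause [-5] forces x5=F; simplify:
  drop 5 from [-4, 5] -> [-4]
  satisfied 3 clause(s); 4 remain; assigned so far: [5]
unit clause [-4] forces x4=F; simplify:
  satisfied 2 clause(s); 2 remain; assigned so far: [4, 5]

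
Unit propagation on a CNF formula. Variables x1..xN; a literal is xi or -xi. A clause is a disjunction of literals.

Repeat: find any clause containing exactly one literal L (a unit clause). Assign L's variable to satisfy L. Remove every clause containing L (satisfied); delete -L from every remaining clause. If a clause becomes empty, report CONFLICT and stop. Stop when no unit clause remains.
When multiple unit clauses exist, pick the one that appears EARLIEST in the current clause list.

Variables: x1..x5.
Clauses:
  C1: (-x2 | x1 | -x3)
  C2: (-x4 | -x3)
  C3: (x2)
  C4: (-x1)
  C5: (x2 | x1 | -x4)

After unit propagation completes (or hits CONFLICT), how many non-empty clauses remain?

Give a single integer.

unit clause [2] forces x2=T; simplify:
  drop -2 from [-2, 1, -3] -> [1, -3]
  satisfied 2 clause(s); 3 remain; assigned so far: [2]
unit clause [-1] forces x1=F; simplify:
  drop 1 from [1, -3] -> [-3]
  satisfied 1 clause(s); 2 remain; assigned so far: [1, 2]
unit clause [-3] forces x3=F; simplify:
  satisfied 2 clause(s); 0 remain; assigned so far: [1, 2, 3]

Answer: 0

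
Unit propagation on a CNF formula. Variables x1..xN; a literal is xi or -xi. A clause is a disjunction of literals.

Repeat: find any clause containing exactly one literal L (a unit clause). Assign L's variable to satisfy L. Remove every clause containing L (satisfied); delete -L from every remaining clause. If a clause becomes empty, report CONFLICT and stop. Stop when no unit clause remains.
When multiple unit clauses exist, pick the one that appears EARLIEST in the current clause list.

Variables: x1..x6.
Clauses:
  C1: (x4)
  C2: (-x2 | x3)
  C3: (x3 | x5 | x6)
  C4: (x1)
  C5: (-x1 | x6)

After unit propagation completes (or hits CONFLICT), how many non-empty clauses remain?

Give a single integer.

Answer: 1

Derivation:
unit clause [4] forces x4=T; simplify:
  satisfied 1 clause(s); 4 remain; assigned so far: [4]
unit clause [1] forces x1=T; simplify:
  drop -1 from [-1, 6] -> [6]
  satisfied 1 clause(s); 3 remain; assigned so far: [1, 4]
unit clause [6] forces x6=T; simplify:
  satisfied 2 clause(s); 1 remain; assigned so far: [1, 4, 6]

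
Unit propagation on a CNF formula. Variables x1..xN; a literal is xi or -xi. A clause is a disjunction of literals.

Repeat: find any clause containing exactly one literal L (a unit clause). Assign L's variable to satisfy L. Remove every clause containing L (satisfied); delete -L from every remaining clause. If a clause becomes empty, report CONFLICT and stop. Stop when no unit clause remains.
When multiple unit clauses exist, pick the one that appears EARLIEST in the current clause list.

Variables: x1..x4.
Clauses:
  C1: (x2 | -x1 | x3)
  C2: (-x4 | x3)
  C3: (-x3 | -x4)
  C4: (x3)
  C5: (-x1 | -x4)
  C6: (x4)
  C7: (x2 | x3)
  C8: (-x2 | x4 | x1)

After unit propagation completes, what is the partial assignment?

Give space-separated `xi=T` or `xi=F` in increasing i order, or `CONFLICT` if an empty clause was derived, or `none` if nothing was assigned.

Answer: CONFLICT

Derivation:
unit clause [3] forces x3=T; simplify:
  drop -3 from [-3, -4] -> [-4]
  satisfied 4 clause(s); 4 remain; assigned so far: [3]
unit clause [-4] forces x4=F; simplify:
  drop 4 from [4] -> [] (empty!)
  drop 4 from [-2, 4, 1] -> [-2, 1]
  satisfied 2 clause(s); 2 remain; assigned so far: [3, 4]
CONFLICT (empty clause)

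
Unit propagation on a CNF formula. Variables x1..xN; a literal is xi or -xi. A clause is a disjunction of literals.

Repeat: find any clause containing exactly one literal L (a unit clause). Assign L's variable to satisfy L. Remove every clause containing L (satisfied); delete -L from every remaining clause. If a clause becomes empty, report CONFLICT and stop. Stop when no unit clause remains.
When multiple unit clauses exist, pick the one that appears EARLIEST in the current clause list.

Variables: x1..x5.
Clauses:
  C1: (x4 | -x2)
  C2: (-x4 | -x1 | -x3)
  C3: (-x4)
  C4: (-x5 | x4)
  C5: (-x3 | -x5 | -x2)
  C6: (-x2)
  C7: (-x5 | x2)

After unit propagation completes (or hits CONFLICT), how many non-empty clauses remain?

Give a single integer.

unit clause [-4] forces x4=F; simplify:
  drop 4 from [4, -2] -> [-2]
  drop 4 from [-5, 4] -> [-5]
  satisfied 2 clause(s); 5 remain; assigned so far: [4]
unit clause [-2] forces x2=F; simplify:
  drop 2 from [-5, 2] -> [-5]
  satisfied 3 clause(s); 2 remain; assigned so far: [2, 4]
unit clause [-5] forces x5=F; simplify:
  satisfied 2 clause(s); 0 remain; assigned so far: [2, 4, 5]

Answer: 0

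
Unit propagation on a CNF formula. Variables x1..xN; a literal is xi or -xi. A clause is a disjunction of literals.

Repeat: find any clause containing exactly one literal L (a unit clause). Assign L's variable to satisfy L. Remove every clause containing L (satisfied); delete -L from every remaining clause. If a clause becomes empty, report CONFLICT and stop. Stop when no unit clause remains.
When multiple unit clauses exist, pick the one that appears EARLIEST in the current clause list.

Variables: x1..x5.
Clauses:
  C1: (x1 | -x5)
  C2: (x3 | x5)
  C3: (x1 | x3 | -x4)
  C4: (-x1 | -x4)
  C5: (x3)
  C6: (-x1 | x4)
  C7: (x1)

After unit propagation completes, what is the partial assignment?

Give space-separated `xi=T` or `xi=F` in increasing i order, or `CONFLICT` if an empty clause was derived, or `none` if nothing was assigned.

unit clause [3] forces x3=T; simplify:
  satisfied 3 clause(s); 4 remain; assigned so far: [3]
unit clause [1] forces x1=T; simplify:
  drop -1 from [-1, -4] -> [-4]
  drop -1 from [-1, 4] -> [4]
  satisfied 2 clause(s); 2 remain; assigned so far: [1, 3]
unit clause [-4] forces x4=F; simplify:
  drop 4 from [4] -> [] (empty!)
  satisfied 1 clause(s); 1 remain; assigned so far: [1, 3, 4]
CONFLICT (empty clause)

Answer: CONFLICT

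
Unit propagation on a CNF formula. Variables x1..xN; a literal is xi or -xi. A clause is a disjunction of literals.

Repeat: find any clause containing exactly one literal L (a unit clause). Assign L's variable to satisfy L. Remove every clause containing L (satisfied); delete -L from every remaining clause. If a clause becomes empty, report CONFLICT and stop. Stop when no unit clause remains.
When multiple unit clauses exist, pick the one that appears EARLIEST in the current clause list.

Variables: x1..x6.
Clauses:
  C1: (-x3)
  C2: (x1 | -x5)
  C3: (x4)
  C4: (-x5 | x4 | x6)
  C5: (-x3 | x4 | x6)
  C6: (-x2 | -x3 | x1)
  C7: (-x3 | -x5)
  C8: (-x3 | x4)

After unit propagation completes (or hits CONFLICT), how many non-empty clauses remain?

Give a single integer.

unit clause [-3] forces x3=F; simplify:
  satisfied 5 clause(s); 3 remain; assigned so far: [3]
unit clause [4] forces x4=T; simplify:
  satisfied 2 clause(s); 1 remain; assigned so far: [3, 4]

Answer: 1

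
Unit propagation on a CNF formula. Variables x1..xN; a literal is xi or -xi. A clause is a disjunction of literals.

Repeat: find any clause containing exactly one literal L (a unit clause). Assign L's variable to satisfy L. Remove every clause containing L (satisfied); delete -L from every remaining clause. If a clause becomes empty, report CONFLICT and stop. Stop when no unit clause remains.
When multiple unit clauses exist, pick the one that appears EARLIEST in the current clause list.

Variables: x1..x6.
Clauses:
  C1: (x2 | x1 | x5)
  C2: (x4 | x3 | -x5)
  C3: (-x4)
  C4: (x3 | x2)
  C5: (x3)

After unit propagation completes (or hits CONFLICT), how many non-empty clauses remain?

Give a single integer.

unit clause [-4] forces x4=F; simplify:
  drop 4 from [4, 3, -5] -> [3, -5]
  satisfied 1 clause(s); 4 remain; assigned so far: [4]
unit clause [3] forces x3=T; simplify:
  satisfied 3 clause(s); 1 remain; assigned so far: [3, 4]

Answer: 1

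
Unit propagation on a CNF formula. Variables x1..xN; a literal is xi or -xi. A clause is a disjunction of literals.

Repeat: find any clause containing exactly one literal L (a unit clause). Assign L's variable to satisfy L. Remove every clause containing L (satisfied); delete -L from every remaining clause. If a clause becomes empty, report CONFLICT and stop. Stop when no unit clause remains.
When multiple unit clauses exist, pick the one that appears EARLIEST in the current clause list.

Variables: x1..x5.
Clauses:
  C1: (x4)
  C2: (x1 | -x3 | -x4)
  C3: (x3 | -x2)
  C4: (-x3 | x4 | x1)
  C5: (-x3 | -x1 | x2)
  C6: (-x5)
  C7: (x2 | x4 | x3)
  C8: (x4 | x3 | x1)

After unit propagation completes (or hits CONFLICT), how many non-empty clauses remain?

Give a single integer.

unit clause [4] forces x4=T; simplify:
  drop -4 from [1, -3, -4] -> [1, -3]
  satisfied 4 clause(s); 4 remain; assigned so far: [4]
unit clause [-5] forces x5=F; simplify:
  satisfied 1 clause(s); 3 remain; assigned so far: [4, 5]

Answer: 3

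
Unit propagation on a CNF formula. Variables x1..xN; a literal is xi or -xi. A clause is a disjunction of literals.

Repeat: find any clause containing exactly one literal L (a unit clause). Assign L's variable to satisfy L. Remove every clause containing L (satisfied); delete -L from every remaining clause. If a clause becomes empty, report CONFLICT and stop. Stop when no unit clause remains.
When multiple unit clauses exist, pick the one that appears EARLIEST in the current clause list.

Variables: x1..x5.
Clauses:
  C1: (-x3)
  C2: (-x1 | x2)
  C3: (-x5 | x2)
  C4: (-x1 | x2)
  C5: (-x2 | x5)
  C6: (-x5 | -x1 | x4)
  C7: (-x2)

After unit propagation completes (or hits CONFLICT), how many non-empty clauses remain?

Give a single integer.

unit clause [-3] forces x3=F; simplify:
  satisfied 1 clause(s); 6 remain; assigned so far: [3]
unit clause [-2] forces x2=F; simplify:
  drop 2 from [-1, 2] -> [-1]
  drop 2 from [-5, 2] -> [-5]
  drop 2 from [-1, 2] -> [-1]
  satisfied 2 clause(s); 4 remain; assigned so far: [2, 3]
unit clause [-1] forces x1=F; simplify:
  satisfied 3 clause(s); 1 remain; assigned so far: [1, 2, 3]
unit clause [-5] forces x5=F; simplify:
  satisfied 1 clause(s); 0 remain; assigned so far: [1, 2, 3, 5]

Answer: 0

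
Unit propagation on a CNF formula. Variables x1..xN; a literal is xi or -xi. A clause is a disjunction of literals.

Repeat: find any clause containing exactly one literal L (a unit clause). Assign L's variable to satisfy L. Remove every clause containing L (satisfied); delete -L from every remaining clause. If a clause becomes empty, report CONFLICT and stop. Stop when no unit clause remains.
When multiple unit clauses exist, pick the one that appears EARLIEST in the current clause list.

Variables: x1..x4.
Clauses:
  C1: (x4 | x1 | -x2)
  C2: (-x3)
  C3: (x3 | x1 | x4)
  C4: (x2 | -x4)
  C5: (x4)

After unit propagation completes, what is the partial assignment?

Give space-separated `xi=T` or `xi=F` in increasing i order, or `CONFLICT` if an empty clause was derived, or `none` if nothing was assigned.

unit clause [-3] forces x3=F; simplify:
  drop 3 from [3, 1, 4] -> [1, 4]
  satisfied 1 clause(s); 4 remain; assigned so far: [3]
unit clause [4] forces x4=T; simplify:
  drop -4 from [2, -4] -> [2]
  satisfied 3 clause(s); 1 remain; assigned so far: [3, 4]
unit clause [2] forces x2=T; simplify:
  satisfied 1 clause(s); 0 remain; assigned so far: [2, 3, 4]

Answer: x2=T x3=F x4=T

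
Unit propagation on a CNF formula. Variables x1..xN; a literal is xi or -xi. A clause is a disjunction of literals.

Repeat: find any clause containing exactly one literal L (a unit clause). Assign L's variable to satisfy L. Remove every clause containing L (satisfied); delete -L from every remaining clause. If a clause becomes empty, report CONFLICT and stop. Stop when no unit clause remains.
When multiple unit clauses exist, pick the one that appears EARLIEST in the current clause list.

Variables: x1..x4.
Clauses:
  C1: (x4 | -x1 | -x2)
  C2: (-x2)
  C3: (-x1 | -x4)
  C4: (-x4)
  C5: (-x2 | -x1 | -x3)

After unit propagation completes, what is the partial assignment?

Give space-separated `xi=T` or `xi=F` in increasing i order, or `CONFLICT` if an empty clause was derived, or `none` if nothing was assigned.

unit clause [-2] forces x2=F; simplify:
  satisfied 3 clause(s); 2 remain; assigned so far: [2]
unit clause [-4] forces x4=F; simplify:
  satisfied 2 clause(s); 0 remain; assigned so far: [2, 4]

Answer: x2=F x4=F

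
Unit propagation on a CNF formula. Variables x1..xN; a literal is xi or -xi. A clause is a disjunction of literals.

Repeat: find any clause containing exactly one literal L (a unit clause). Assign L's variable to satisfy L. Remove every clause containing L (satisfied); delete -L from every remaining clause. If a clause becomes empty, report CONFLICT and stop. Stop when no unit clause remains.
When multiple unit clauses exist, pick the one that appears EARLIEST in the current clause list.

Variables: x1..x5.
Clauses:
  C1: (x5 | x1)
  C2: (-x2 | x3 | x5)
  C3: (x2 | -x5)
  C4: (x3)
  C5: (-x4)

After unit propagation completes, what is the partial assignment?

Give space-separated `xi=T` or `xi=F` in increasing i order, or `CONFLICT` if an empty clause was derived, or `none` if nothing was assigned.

unit clause [3] forces x3=T; simplify:
  satisfied 2 clause(s); 3 remain; assigned so far: [3]
unit clause [-4] forces x4=F; simplify:
  satisfied 1 clause(s); 2 remain; assigned so far: [3, 4]

Answer: x3=T x4=F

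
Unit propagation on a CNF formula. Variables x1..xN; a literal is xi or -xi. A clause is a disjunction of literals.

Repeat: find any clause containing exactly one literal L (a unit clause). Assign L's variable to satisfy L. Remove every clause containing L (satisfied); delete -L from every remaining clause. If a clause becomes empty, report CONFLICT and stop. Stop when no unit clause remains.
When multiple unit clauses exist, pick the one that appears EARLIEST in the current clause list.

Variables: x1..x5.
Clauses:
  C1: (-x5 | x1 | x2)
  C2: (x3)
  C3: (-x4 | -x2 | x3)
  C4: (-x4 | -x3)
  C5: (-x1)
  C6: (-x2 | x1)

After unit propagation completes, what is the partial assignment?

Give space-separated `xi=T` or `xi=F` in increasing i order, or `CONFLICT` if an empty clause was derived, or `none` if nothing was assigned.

Answer: x1=F x2=F x3=T x4=F x5=F

Derivation:
unit clause [3] forces x3=T; simplify:
  drop -3 from [-4, -3] -> [-4]
  satisfied 2 clause(s); 4 remain; assigned so far: [3]
unit clause [-4] forces x4=F; simplify:
  satisfied 1 clause(s); 3 remain; assigned so far: [3, 4]
unit clause [-1] forces x1=F; simplify:
  drop 1 from [-5, 1, 2] -> [-5, 2]
  drop 1 from [-2, 1] -> [-2]
  satisfied 1 clause(s); 2 remain; assigned so far: [1, 3, 4]
unit clause [-2] forces x2=F; simplify:
  drop 2 from [-5, 2] -> [-5]
  satisfied 1 clause(s); 1 remain; assigned so far: [1, 2, 3, 4]
unit clause [-5] forces x5=F; simplify:
  satisfied 1 clause(s); 0 remain; assigned so far: [1, 2, 3, 4, 5]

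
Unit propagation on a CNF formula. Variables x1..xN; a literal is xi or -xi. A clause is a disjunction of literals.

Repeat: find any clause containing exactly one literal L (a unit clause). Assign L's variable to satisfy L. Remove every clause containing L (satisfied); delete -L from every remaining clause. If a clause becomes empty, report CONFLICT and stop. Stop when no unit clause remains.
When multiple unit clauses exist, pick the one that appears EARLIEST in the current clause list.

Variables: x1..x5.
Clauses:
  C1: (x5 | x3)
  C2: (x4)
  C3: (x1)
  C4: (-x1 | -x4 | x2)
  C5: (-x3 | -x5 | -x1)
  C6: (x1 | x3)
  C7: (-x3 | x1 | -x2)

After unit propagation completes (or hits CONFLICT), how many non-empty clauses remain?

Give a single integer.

unit clause [4] forces x4=T; simplify:
  drop -4 from [-1, -4, 2] -> [-1, 2]
  satisfied 1 clause(s); 6 remain; assigned so far: [4]
unit clause [1] forces x1=T; simplify:
  drop -1 from [-1, 2] -> [2]
  drop -1 from [-3, -5, -1] -> [-3, -5]
  satisfied 3 clause(s); 3 remain; assigned so far: [1, 4]
unit clause [2] forces x2=T; simplify:
  satisfied 1 clause(s); 2 remain; assigned so far: [1, 2, 4]

Answer: 2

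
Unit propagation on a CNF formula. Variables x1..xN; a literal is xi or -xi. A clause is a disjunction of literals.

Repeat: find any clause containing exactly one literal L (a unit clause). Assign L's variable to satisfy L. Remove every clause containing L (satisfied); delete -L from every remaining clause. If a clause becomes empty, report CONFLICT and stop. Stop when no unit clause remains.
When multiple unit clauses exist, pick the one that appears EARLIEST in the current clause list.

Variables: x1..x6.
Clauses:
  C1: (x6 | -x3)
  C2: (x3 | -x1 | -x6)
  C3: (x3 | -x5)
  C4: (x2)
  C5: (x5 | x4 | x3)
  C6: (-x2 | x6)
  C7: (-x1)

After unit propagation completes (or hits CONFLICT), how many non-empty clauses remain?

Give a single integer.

Answer: 2

Derivation:
unit clause [2] forces x2=T; simplify:
  drop -2 from [-2, 6] -> [6]
  satisfied 1 clause(s); 6 remain; assigned so far: [2]
unit clause [6] forces x6=T; simplify:
  drop -6 from [3, -1, -6] -> [3, -1]
  satisfied 2 clause(s); 4 remain; assigned so far: [2, 6]
unit clause [-1] forces x1=F; simplify:
  satisfied 2 clause(s); 2 remain; assigned so far: [1, 2, 6]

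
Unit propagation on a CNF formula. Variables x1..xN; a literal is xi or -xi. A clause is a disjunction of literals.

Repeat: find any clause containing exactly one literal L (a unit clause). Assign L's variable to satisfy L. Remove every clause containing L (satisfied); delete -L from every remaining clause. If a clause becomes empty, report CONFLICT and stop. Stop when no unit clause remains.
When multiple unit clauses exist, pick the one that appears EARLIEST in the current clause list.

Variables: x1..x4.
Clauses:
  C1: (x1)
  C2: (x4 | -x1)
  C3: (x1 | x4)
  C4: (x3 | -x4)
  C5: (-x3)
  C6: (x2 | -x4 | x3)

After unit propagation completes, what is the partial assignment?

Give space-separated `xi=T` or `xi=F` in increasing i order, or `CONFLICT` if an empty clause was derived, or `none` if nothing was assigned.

Answer: CONFLICT

Derivation:
unit clause [1] forces x1=T; simplify:
  drop -1 from [4, -1] -> [4]
  satisfied 2 clause(s); 4 remain; assigned so far: [1]
unit clause [4] forces x4=T; simplify:
  drop -4 from [3, -4] -> [3]
  drop -4 from [2, -4, 3] -> [2, 3]
  satisfied 1 clause(s); 3 remain; assigned so far: [1, 4]
unit clause [3] forces x3=T; simplify:
  drop -3 from [-3] -> [] (empty!)
  satisfied 2 clause(s); 1 remain; assigned so far: [1, 3, 4]
CONFLICT (empty clause)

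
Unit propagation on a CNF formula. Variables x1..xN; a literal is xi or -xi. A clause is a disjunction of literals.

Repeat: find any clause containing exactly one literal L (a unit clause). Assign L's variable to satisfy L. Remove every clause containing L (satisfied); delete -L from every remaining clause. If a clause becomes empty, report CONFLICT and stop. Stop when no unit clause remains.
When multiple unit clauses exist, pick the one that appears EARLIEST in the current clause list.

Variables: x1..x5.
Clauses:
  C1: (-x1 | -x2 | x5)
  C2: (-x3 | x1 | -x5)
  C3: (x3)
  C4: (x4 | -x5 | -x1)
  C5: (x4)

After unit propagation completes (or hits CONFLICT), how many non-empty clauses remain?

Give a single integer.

Answer: 2

Derivation:
unit clause [3] forces x3=T; simplify:
  drop -3 from [-3, 1, -5] -> [1, -5]
  satisfied 1 clause(s); 4 remain; assigned so far: [3]
unit clause [4] forces x4=T; simplify:
  satisfied 2 clause(s); 2 remain; assigned so far: [3, 4]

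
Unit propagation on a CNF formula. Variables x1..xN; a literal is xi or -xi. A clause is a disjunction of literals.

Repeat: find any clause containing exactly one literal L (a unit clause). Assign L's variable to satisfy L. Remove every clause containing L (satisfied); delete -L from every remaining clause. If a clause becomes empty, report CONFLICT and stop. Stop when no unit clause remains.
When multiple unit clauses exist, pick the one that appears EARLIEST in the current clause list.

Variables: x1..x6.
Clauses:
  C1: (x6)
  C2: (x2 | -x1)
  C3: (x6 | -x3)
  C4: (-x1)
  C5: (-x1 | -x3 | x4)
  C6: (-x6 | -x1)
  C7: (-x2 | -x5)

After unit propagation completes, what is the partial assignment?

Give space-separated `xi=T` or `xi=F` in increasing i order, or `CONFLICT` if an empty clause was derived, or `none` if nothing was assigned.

Answer: x1=F x6=T

Derivation:
unit clause [6] forces x6=T; simplify:
  drop -6 from [-6, -1] -> [-1]
  satisfied 2 clause(s); 5 remain; assigned so far: [6]
unit clause [-1] forces x1=F; simplify:
  satisfied 4 clause(s); 1 remain; assigned so far: [1, 6]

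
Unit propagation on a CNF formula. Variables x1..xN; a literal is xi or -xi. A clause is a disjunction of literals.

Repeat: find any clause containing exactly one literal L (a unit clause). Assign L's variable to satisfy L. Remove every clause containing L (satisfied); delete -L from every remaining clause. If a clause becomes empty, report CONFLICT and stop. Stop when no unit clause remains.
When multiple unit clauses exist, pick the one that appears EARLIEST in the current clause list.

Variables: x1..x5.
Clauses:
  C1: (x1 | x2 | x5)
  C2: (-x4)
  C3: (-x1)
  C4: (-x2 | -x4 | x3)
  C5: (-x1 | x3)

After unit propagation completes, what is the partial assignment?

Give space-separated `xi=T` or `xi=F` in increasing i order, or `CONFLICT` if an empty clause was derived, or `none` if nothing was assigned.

Answer: x1=F x4=F

Derivation:
unit clause [-4] forces x4=F; simplify:
  satisfied 2 clause(s); 3 remain; assigned so far: [4]
unit clause [-1] forces x1=F; simplify:
  drop 1 from [1, 2, 5] -> [2, 5]
  satisfied 2 clause(s); 1 remain; assigned so far: [1, 4]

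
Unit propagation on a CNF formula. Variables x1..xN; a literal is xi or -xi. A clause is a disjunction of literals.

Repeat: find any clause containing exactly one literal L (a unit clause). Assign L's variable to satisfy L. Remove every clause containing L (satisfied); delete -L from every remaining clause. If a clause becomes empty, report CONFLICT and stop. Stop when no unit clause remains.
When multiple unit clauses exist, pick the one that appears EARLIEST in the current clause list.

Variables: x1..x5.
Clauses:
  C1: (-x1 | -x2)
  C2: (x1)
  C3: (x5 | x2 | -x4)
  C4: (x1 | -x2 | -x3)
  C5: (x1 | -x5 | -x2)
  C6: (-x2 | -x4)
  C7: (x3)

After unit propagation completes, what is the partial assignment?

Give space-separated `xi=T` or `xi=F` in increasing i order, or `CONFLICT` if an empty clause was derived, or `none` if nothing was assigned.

Answer: x1=T x2=F x3=T

Derivation:
unit clause [1] forces x1=T; simplify:
  drop -1 from [-1, -2] -> [-2]
  satisfied 3 clause(s); 4 remain; assigned so far: [1]
unit clause [-2] forces x2=F; simplify:
  drop 2 from [5, 2, -4] -> [5, -4]
  satisfied 2 clause(s); 2 remain; assigned so far: [1, 2]
unit clause [3] forces x3=T; simplify:
  satisfied 1 clause(s); 1 remain; assigned so far: [1, 2, 3]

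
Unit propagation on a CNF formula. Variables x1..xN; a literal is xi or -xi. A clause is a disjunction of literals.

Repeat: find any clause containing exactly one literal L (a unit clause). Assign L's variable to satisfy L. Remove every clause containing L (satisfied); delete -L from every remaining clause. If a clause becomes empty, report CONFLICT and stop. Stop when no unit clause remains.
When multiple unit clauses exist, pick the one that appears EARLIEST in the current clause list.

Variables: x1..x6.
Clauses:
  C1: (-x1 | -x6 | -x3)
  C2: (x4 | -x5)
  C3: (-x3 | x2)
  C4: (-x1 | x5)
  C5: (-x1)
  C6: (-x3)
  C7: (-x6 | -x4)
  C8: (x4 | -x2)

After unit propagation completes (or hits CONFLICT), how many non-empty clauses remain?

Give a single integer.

Answer: 3

Derivation:
unit clause [-1] forces x1=F; simplify:
  satisfied 3 clause(s); 5 remain; assigned so far: [1]
unit clause [-3] forces x3=F; simplify:
  satisfied 2 clause(s); 3 remain; assigned so far: [1, 3]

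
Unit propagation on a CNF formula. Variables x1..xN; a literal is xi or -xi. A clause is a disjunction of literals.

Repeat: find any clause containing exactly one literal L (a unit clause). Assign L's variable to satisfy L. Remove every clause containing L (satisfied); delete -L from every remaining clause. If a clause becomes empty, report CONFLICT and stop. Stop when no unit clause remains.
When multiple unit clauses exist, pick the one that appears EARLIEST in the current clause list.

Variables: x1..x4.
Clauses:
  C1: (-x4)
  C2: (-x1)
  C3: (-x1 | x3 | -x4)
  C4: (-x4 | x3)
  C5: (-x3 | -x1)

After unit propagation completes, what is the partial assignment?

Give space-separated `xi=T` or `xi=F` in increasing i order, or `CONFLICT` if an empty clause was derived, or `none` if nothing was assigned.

unit clause [-4] forces x4=F; simplify:
  satisfied 3 clause(s); 2 remain; assigned so far: [4]
unit clause [-1] forces x1=F; simplify:
  satisfied 2 clause(s); 0 remain; assigned so far: [1, 4]

Answer: x1=F x4=F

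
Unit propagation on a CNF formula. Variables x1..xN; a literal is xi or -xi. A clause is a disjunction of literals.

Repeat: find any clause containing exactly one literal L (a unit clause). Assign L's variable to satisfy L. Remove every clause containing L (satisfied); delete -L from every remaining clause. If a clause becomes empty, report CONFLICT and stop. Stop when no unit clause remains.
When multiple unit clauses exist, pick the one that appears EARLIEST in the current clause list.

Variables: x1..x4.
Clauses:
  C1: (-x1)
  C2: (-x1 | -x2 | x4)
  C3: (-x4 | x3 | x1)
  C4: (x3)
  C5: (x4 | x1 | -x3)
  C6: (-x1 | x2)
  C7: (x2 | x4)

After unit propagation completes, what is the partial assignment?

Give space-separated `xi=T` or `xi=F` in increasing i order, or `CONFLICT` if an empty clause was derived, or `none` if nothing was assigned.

Answer: x1=F x3=T x4=T

Derivation:
unit clause [-1] forces x1=F; simplify:
  drop 1 from [-4, 3, 1] -> [-4, 3]
  drop 1 from [4, 1, -3] -> [4, -3]
  satisfied 3 clause(s); 4 remain; assigned so far: [1]
unit clause [3] forces x3=T; simplify:
  drop -3 from [4, -3] -> [4]
  satisfied 2 clause(s); 2 remain; assigned so far: [1, 3]
unit clause [4] forces x4=T; simplify:
  satisfied 2 clause(s); 0 remain; assigned so far: [1, 3, 4]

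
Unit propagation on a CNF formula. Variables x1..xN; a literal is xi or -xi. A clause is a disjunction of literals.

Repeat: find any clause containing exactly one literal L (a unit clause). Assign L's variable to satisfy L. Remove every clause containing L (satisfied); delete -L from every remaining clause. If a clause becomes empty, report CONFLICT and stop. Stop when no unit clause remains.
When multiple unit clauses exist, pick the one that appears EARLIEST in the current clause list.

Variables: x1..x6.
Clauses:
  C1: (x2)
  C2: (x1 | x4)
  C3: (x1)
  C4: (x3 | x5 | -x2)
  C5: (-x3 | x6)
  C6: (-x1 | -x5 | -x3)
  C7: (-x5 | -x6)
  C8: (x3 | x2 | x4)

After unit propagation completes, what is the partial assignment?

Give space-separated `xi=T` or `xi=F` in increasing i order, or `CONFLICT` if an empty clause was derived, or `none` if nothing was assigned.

unit clause [2] forces x2=T; simplify:
  drop -2 from [3, 5, -2] -> [3, 5]
  satisfied 2 clause(s); 6 remain; assigned so far: [2]
unit clause [1] forces x1=T; simplify:
  drop -1 from [-1, -5, -3] -> [-5, -3]
  satisfied 2 clause(s); 4 remain; assigned so far: [1, 2]

Answer: x1=T x2=T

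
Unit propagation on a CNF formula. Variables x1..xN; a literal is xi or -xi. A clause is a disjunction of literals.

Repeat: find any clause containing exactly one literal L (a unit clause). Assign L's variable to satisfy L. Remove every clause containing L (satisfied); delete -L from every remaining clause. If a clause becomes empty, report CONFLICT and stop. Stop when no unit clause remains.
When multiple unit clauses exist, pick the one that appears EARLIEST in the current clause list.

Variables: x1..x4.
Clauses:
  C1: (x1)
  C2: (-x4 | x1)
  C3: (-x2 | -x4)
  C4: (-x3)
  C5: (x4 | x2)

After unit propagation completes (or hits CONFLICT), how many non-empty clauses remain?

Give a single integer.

unit clause [1] forces x1=T; simplify:
  satisfied 2 clause(s); 3 remain; assigned so far: [1]
unit clause [-3] forces x3=F; simplify:
  satisfied 1 clause(s); 2 remain; assigned so far: [1, 3]

Answer: 2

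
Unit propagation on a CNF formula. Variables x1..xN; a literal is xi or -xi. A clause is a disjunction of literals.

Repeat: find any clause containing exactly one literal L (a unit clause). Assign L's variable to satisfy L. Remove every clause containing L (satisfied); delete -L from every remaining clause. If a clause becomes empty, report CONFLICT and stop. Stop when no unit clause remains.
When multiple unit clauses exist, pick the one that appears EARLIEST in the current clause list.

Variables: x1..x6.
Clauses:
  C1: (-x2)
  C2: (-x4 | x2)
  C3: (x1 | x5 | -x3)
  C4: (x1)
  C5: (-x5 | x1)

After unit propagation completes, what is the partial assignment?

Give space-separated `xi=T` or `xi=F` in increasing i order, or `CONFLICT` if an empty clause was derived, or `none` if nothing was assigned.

unit clause [-2] forces x2=F; simplify:
  drop 2 from [-4, 2] -> [-4]
  satisfied 1 clause(s); 4 remain; assigned so far: [2]
unit clause [-4] forces x4=F; simplify:
  satisfied 1 clause(s); 3 remain; assigned so far: [2, 4]
unit clause [1] forces x1=T; simplify:
  satisfied 3 clause(s); 0 remain; assigned so far: [1, 2, 4]

Answer: x1=T x2=F x4=F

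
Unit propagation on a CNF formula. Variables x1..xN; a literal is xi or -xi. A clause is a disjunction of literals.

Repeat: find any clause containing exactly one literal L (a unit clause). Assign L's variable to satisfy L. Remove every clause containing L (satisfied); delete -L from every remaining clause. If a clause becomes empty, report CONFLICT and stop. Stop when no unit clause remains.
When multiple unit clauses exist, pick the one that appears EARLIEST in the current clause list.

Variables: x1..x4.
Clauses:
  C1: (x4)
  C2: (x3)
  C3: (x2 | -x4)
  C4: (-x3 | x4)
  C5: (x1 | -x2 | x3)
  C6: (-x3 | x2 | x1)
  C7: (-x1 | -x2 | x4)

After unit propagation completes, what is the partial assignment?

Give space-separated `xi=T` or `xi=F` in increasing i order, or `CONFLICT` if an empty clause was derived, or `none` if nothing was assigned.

Answer: x2=T x3=T x4=T

Derivation:
unit clause [4] forces x4=T; simplify:
  drop -4 from [2, -4] -> [2]
  satisfied 3 clause(s); 4 remain; assigned so far: [4]
unit clause [3] forces x3=T; simplify:
  drop -3 from [-3, 2, 1] -> [2, 1]
  satisfied 2 clause(s); 2 remain; assigned so far: [3, 4]
unit clause [2] forces x2=T; simplify:
  satisfied 2 clause(s); 0 remain; assigned so far: [2, 3, 4]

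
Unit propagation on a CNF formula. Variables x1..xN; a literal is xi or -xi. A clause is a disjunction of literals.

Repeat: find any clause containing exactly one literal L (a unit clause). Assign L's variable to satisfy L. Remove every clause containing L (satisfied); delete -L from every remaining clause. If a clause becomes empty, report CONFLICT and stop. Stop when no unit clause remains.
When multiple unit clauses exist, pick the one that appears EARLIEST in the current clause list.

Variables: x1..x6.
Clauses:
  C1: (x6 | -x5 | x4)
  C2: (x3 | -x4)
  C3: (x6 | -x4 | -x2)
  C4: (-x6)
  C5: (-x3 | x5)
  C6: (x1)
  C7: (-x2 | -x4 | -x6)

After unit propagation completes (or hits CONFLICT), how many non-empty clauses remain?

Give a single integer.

Answer: 4

Derivation:
unit clause [-6] forces x6=F; simplify:
  drop 6 from [6, -5, 4] -> [-5, 4]
  drop 6 from [6, -4, -2] -> [-4, -2]
  satisfied 2 clause(s); 5 remain; assigned so far: [6]
unit clause [1] forces x1=T; simplify:
  satisfied 1 clause(s); 4 remain; assigned so far: [1, 6]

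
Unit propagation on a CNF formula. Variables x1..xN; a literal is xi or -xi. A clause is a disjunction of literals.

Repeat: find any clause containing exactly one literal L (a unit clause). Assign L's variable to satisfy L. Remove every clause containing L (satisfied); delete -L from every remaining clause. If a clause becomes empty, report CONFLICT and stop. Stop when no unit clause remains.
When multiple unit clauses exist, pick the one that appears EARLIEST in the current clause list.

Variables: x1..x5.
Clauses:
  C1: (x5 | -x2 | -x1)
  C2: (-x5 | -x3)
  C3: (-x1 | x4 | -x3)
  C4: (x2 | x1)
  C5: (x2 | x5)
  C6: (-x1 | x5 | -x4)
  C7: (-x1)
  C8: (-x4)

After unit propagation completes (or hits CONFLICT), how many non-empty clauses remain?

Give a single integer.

Answer: 1

Derivation:
unit clause [-1] forces x1=F; simplify:
  drop 1 from [2, 1] -> [2]
  satisfied 4 clause(s); 4 remain; assigned so far: [1]
unit clause [2] forces x2=T; simplify:
  satisfied 2 clause(s); 2 remain; assigned so far: [1, 2]
unit clause [-4] forces x4=F; simplify:
  satisfied 1 clause(s); 1 remain; assigned so far: [1, 2, 4]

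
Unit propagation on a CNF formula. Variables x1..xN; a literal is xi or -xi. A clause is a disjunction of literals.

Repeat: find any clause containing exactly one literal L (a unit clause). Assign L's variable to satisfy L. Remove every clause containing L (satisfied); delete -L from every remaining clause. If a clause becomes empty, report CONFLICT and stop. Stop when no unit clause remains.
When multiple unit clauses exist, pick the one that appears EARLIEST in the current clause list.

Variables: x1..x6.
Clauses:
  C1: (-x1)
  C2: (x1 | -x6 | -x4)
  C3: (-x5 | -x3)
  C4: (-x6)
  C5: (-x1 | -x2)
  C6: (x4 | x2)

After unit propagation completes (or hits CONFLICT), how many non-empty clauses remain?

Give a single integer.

Answer: 2

Derivation:
unit clause [-1] forces x1=F; simplify:
  drop 1 from [1, -6, -4] -> [-6, -4]
  satisfied 2 clause(s); 4 remain; assigned so far: [1]
unit clause [-6] forces x6=F; simplify:
  satisfied 2 clause(s); 2 remain; assigned so far: [1, 6]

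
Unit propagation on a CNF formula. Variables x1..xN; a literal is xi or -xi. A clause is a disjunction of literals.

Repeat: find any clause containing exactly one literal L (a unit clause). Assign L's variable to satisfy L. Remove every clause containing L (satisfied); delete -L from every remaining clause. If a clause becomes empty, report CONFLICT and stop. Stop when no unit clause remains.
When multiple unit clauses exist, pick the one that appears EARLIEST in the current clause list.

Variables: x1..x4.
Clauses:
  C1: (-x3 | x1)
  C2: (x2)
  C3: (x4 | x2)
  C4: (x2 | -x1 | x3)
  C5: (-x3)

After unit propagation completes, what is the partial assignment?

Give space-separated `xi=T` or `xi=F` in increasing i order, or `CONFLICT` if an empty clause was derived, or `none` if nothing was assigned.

Answer: x2=T x3=F

Derivation:
unit clause [2] forces x2=T; simplify:
  satisfied 3 clause(s); 2 remain; assigned so far: [2]
unit clause [-3] forces x3=F; simplify:
  satisfied 2 clause(s); 0 remain; assigned so far: [2, 3]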